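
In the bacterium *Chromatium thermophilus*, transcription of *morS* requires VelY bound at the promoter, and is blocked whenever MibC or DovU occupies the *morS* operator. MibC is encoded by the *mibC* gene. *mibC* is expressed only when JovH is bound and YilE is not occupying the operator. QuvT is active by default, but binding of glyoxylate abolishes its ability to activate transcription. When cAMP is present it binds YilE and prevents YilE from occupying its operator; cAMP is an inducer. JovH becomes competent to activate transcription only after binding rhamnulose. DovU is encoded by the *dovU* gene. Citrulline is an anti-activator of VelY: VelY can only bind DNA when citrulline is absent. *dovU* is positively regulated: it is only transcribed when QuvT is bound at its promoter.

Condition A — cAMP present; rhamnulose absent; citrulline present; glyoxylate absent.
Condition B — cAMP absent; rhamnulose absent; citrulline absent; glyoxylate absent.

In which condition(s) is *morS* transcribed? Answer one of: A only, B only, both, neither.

Condition A:
cAMP is present, so YilE is inactive.
Rhamnulose is absent, so JovH is inactive.
Required activator JovH is absent, so *mibC* is not transcribed.
So MibC is not produced.
Citrulline is present, so VelY is inactive.
Glyoxylate is absent, so QuvT is active.
No repressor is bound and QuvT is active, so *dovU* is transcribed.
So DovU is produced and active.
With repressor DovU bound, *morS* is not transcribed.
→ *morS* is OFF in A.
Condition B:
cAMP is absent, so YilE is active.
Rhamnulose is absent, so JovH is inactive.
With repressor YilE bound, *mibC* is not transcribed.
So MibC is not produced.
Citrulline is absent, so VelY is active.
Glyoxylate is absent, so QuvT is active.
No repressor is bound and QuvT is active, so *dovU* is transcribed.
So DovU is produced and active.
With repressor DovU bound, *morS* is not transcribed.
→ *morS* is OFF in B.

neither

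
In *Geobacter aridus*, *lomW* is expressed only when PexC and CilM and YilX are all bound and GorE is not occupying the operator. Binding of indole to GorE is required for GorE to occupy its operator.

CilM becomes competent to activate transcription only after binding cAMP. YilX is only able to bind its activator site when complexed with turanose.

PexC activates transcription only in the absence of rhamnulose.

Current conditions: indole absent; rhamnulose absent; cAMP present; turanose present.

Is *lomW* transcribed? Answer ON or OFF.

Rhamnulose is absent, so PexC is active.
Indole is absent, so GorE is inactive.
cAMP is present, so CilM is active.
Turanose is present, so YilX is active.
No repressor is bound and PexC and CilM and YilX are active, so *lomW* is transcribed.

ON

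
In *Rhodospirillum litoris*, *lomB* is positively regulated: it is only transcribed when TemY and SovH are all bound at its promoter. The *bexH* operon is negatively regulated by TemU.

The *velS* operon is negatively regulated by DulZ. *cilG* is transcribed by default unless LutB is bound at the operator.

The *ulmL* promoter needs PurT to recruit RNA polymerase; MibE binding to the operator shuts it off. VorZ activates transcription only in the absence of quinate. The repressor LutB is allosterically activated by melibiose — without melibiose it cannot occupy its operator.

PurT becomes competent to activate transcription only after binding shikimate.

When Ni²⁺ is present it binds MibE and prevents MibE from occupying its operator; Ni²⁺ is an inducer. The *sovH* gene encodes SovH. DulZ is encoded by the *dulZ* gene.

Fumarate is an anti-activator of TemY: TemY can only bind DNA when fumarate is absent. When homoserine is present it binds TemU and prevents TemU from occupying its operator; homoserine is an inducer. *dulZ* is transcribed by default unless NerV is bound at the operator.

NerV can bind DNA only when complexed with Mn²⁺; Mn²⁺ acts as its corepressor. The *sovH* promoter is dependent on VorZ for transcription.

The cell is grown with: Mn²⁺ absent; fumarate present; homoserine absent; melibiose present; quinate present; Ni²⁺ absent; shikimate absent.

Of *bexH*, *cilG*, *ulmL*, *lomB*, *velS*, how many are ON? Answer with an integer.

Homoserine is absent, so TemU is active.
With repressor TemU bound, *bexH* is not transcribed.
→ *bexH* is OFF.
Melibiose is present, so LutB is active.
With repressor LutB bound, *cilG* is not transcribed.
→ *cilG* is OFF.
Ni²⁺ is absent, so MibE is active.
Shikimate is absent, so PurT is inactive.
With repressor MibE bound, *ulmL* is not transcribed.
→ *ulmL* is OFF.
Fumarate is present, so TemY is inactive.
Quinate is present, so VorZ is inactive.
Required activator VorZ is absent, so *sovH* is not transcribed.
So SovH is not produced.
Required activator TemY is absent, so *lomB* is not transcribed.
→ *lomB* is OFF.
Mn²⁺ is absent, so NerV is inactive.
With no repressor bound, *dulZ* is transcribed.
So DulZ is produced and active.
With repressor DulZ bound, *velS* is not transcribed.
→ *velS* is OFF.
0 of the 5 genes are transcribed.

0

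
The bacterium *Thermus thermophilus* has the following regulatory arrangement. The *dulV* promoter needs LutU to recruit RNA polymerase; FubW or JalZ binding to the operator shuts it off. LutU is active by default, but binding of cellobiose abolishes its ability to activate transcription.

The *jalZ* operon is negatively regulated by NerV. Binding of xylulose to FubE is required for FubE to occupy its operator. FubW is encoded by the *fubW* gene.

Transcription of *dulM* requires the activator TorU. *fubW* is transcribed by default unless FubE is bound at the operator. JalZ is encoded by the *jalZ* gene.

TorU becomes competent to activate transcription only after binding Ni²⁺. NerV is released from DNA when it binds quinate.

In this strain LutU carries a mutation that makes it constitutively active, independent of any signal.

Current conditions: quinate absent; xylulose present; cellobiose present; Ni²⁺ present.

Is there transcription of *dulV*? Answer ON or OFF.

LutU is constitutively active in this strain.
Xylulose is present, so FubE is active.
With repressor FubE bound, *fubW* is not transcribed.
So FubW is not produced.
Quinate is absent, so NerV is active.
With repressor NerV bound, *jalZ* is not transcribed.
So JalZ is not produced.
No repressor is bound and LutU is active, so *dulV* is transcribed.

ON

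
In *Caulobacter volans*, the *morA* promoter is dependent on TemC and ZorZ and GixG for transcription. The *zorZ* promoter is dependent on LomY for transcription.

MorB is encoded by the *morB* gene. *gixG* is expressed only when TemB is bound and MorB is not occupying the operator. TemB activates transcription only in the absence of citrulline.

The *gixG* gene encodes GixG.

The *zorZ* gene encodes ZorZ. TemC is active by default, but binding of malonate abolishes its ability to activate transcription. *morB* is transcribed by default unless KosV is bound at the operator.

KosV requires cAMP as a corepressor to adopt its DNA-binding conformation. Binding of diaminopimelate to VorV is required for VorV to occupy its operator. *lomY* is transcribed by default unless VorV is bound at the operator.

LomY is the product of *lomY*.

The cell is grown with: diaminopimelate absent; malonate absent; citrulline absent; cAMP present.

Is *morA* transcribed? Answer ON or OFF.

Malonate is absent, so TemC is active.
Diaminopimelate is absent, so VorV is inactive.
With no repressor bound, *lomY* is transcribed.
So LomY is produced and active.
No repressor is bound and LomY is active, so *zorZ* is transcribed.
So ZorZ is produced and active.
cAMP is present, so KosV is active.
With repressor KosV bound, *morB* is not transcribed.
So MorB is not produced.
Citrulline is absent, so TemB is active.
No repressor is bound and TemB is active, so *gixG* is transcribed.
So GixG is produced and active.
No repressor is bound and TemC and ZorZ and GixG are active, so *morA* is transcribed.

ON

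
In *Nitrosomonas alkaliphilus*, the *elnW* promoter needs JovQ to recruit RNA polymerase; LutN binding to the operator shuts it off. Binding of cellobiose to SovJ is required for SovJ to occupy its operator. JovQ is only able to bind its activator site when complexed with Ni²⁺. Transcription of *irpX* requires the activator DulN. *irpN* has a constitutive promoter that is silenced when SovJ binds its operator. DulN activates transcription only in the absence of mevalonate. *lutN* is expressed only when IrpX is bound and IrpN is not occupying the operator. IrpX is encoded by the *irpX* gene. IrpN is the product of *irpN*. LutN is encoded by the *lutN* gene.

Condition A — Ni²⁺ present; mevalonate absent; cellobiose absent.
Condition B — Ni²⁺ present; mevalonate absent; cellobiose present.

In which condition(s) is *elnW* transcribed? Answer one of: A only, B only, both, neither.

Condition A:
Ni²⁺ is present, so JovQ is active.
Mevalonate is absent, so DulN is active.
No repressor is bound and DulN is active, so *irpX* is transcribed.
So IrpX is produced and active.
Cellobiose is absent, so SovJ is inactive.
With no repressor bound, *irpN* is transcribed.
So IrpN is produced and active.
With repressor IrpN bound, *lutN* is not transcribed.
So LutN is not produced.
No repressor is bound and JovQ is active, so *elnW* is transcribed.
→ *elnW* is ON in A.
Condition B:
Ni²⁺ is present, so JovQ is active.
Mevalonate is absent, so DulN is active.
No repressor is bound and DulN is active, so *irpX* is transcribed.
So IrpX is produced and active.
Cellobiose is present, so SovJ is active.
With repressor SovJ bound, *irpN* is not transcribed.
So IrpN is not produced.
No repressor is bound and IrpX is active, so *lutN* is transcribed.
So LutN is produced and active.
With repressor LutN bound, *elnW* is not transcribed.
→ *elnW* is OFF in B.

A only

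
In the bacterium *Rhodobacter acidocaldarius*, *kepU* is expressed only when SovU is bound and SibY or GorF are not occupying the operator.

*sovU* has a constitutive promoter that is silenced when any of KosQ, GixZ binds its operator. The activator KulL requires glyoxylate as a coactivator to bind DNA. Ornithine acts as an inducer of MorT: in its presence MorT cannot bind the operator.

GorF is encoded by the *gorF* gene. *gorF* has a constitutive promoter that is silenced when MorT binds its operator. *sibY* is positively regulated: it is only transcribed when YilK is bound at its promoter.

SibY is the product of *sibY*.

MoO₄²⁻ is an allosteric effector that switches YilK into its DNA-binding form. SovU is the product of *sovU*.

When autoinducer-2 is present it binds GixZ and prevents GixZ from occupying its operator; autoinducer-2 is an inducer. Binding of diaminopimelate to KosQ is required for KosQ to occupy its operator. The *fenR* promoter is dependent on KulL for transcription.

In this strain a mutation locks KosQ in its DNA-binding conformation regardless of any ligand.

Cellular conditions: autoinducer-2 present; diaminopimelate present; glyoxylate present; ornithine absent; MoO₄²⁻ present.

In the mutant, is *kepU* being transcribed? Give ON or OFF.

OFF

MoO₄²⁻ is present, so YilK is active.
No repressor is bound and YilK is active, so *sibY* is transcribed.
So SibY is produced and active.
Ornithine is absent, so MorT is active.
With repressor MorT bound, *gorF* is not transcribed.
So GorF is not produced.
KosQ is constitutively active in this strain.
Autoinducer-2 is present, so GixZ is inactive.
With repressor KosQ bound, *sovU* is not transcribed.
So SovU is not produced.
With repressor SibY bound, *kepU* is not transcribed.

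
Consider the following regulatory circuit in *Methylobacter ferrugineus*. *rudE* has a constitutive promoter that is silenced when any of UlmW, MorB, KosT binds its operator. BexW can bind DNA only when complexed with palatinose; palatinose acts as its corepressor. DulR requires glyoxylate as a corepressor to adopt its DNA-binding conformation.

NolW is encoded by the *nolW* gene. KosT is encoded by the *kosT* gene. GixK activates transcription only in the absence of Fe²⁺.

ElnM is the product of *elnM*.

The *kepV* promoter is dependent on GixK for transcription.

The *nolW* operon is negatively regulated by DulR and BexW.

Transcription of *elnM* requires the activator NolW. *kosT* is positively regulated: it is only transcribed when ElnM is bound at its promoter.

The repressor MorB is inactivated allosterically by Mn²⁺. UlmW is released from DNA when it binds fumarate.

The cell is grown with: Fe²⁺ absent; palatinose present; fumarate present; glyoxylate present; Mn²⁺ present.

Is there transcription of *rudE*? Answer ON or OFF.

Fumarate is present, so UlmW is inactive.
Mn²⁺ is present, so MorB is inactive.
Glyoxylate is present, so DulR is active.
Palatinose is present, so BexW is active.
With repressor DulR bound, *nolW* is not transcribed.
So NolW is not produced.
Required activator NolW is absent, so *elnM* is not transcribed.
So ElnM is not produced.
Required activator ElnM is absent, so *kosT* is not transcribed.
So KosT is not produced.
With no repressor bound, *rudE* is transcribed.

ON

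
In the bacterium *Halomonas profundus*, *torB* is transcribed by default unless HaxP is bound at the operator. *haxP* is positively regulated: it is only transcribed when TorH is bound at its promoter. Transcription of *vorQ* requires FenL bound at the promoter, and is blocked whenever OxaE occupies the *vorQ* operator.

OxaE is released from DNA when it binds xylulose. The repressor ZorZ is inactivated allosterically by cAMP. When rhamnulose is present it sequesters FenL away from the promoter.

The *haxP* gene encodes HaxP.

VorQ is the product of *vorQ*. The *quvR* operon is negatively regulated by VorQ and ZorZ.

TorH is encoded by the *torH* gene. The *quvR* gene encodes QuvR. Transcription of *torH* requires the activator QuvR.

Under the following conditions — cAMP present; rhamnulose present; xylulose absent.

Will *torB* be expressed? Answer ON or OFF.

Rhamnulose is present, so FenL is inactive.
Xylulose is absent, so OxaE is active.
With repressor OxaE bound, *vorQ* is not transcribed.
So VorQ is not produced.
cAMP is present, so ZorZ is inactive.
With no repressor bound, *quvR* is transcribed.
So QuvR is produced and active.
No repressor is bound and QuvR is active, so *torH* is transcribed.
So TorH is produced and active.
No repressor is bound and TorH is active, so *haxP* is transcribed.
So HaxP is produced and active.
With repressor HaxP bound, *torB* is not transcribed.

OFF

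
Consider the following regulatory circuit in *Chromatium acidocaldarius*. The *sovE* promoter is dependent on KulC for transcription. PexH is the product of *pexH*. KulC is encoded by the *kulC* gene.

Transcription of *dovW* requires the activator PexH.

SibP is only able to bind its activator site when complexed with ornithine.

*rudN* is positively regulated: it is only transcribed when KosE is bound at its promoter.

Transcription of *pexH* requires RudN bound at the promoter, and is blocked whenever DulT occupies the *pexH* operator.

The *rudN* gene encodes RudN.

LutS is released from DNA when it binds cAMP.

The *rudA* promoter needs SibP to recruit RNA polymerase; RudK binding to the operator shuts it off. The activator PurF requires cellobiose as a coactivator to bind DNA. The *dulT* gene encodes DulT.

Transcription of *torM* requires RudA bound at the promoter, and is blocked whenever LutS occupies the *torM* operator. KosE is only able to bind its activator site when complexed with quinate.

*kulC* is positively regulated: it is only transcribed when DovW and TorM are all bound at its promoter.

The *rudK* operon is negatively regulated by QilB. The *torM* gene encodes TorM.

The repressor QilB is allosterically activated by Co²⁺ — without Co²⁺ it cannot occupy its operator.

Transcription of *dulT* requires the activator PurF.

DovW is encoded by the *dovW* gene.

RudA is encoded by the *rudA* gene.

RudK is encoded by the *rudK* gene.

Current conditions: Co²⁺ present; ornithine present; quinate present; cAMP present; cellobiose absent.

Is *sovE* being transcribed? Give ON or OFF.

ON

Quinate is present, so KosE is active.
No repressor is bound and KosE is active, so *rudN* is transcribed.
So RudN is produced and active.
Cellobiose is absent, so PurF is inactive.
Required activator PurF is absent, so *dulT* is not transcribed.
So DulT is not produced.
No repressor is bound and RudN is active, so *pexH* is transcribed.
So PexH is produced and active.
No repressor is bound and PexH is active, so *dovW* is transcribed.
So DovW is produced and active.
cAMP is present, so LutS is inactive.
Ornithine is present, so SibP is active.
Co²⁺ is present, so QilB is active.
With repressor QilB bound, *rudK* is not transcribed.
So RudK is not produced.
No repressor is bound and SibP is active, so *rudA* is transcribed.
So RudA is produced and active.
No repressor is bound and RudA is active, so *torM* is transcribed.
So TorM is produced and active.
No repressor is bound and DovW and TorM are active, so *kulC* is transcribed.
So KulC is produced and active.
No repressor is bound and KulC is active, so *sovE* is transcribed.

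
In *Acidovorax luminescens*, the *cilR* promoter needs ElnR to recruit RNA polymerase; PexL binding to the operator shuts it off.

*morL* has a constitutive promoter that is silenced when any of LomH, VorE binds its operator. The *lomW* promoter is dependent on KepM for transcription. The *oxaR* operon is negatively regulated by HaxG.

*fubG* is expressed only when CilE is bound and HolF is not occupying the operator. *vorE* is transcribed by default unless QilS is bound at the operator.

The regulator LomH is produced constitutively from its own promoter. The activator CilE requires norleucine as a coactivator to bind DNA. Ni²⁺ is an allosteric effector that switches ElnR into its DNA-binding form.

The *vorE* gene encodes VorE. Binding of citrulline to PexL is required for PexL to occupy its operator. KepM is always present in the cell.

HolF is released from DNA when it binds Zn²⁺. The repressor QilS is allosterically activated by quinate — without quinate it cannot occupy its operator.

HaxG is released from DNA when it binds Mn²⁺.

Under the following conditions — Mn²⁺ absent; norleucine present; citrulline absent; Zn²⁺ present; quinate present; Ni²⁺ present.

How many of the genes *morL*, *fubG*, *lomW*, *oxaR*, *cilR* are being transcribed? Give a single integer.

LomH is produced constitutively and is active.
Quinate is present, so QilS is active.
With repressor QilS bound, *vorE* is not transcribed.
So VorE is not produced.
With repressor LomH bound, *morL* is not transcribed.
→ *morL* is OFF.
Norleucine is present, so CilE is active.
Zn²⁺ is present, so HolF is inactive.
No repressor is bound and CilE is active, so *fubG* is transcribed.
→ *fubG* is ON.
KepM is produced constitutively and is active.
No repressor is bound and KepM is active, so *lomW* is transcribed.
→ *lomW* is ON.
Mn²⁺ is absent, so HaxG is active.
With repressor HaxG bound, *oxaR* is not transcribed.
→ *oxaR* is OFF.
Citrulline is absent, so PexL is inactive.
Ni²⁺ is present, so ElnR is active.
No repressor is bound and ElnR is active, so *cilR* is transcribed.
→ *cilR* is ON.
3 of the 5 genes are transcribed.

3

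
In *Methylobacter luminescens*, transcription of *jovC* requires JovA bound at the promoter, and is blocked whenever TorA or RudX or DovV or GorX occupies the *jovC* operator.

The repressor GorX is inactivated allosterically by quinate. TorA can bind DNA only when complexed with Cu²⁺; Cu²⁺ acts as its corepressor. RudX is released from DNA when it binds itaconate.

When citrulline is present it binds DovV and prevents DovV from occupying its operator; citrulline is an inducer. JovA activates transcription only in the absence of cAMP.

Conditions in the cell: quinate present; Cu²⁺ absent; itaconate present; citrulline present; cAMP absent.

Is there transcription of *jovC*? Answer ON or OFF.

ON

Cu²⁺ is absent, so TorA is inactive.
Itaconate is present, so RudX is inactive.
Citrulline is present, so DovV is inactive.
Quinate is present, so GorX is inactive.
cAMP is absent, so JovA is active.
No repressor is bound and JovA is active, so *jovC* is transcribed.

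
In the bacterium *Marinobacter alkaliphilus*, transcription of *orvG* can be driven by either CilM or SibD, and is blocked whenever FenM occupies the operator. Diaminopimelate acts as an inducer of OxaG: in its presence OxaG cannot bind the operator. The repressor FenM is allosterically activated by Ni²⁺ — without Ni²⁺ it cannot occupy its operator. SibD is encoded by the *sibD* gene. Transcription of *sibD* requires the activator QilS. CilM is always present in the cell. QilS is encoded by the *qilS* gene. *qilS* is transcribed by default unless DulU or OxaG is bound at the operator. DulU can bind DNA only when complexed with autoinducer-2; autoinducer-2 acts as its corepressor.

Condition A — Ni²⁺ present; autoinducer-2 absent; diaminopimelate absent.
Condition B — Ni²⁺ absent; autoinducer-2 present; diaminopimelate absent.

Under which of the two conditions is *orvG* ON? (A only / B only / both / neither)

B only

Condition A:
CilM is produced constitutively and is active.
Ni²⁺ is present, so FenM is active.
Autoinducer-2 is absent, so DulU is inactive.
Diaminopimelate is absent, so OxaG is active.
With repressor OxaG bound, *qilS* is not transcribed.
So QilS is not produced.
Required activator QilS is absent, so *sibD* is not transcribed.
So SibD is not produced.
With repressor FenM bound, *orvG* is not transcribed.
→ *orvG* is OFF in A.
Condition B:
CilM is produced constitutively and is active.
Ni²⁺ is absent, so FenM is inactive.
Autoinducer-2 is present, so DulU is active.
Diaminopimelate is absent, so OxaG is active.
With repressor DulU bound, *qilS* is not transcribed.
So QilS is not produced.
Required activator QilS is absent, so *sibD* is not transcribed.
So SibD is not produced.
Activator CilM is present, so *orvG* is transcribed.
→ *orvG* is ON in B.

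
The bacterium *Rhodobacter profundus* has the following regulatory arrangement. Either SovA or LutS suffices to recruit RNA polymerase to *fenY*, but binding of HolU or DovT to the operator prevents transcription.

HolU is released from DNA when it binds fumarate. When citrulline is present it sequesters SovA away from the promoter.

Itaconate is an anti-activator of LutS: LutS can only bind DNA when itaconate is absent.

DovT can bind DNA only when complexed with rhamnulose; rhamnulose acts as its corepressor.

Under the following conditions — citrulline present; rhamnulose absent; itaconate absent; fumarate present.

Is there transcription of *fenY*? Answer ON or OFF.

Fumarate is present, so HolU is inactive.
Rhamnulose is absent, so DovT is inactive.
Citrulline is present, so SovA is inactive.
Itaconate is absent, so LutS is active.
Activator LutS is present, so *fenY* is transcribed.

ON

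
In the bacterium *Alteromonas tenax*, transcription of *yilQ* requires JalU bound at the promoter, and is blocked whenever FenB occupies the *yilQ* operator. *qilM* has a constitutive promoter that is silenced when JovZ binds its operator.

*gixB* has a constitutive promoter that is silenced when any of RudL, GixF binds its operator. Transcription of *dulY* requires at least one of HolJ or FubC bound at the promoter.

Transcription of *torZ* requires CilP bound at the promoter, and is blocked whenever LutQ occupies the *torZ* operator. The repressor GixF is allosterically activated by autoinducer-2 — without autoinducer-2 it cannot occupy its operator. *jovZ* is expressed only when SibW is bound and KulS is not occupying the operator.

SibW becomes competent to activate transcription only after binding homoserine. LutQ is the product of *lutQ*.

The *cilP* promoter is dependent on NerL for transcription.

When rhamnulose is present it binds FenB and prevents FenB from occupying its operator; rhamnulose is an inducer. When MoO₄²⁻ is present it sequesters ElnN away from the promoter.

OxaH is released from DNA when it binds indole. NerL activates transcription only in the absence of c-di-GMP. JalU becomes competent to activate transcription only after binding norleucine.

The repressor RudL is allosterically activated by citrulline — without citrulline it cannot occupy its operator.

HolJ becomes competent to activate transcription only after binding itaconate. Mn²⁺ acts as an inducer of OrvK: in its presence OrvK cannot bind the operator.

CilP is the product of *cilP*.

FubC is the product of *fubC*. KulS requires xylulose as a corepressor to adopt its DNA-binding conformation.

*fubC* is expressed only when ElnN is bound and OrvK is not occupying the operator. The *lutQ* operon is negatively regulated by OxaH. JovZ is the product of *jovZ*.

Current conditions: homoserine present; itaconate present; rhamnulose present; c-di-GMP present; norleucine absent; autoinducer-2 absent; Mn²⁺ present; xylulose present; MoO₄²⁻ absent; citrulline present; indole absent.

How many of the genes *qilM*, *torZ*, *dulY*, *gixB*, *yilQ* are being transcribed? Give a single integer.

Homoserine is present, so SibW is active.
Xylulose is present, so KulS is active.
With repressor KulS bound, *jovZ* is not transcribed.
So JovZ is not produced.
With no repressor bound, *qilM* is transcribed.
→ *qilM* is ON.
c-di-GMP is present, so NerL is inactive.
Required activator NerL is absent, so *cilP* is not transcribed.
So CilP is not produced.
Indole is absent, so OxaH is active.
With repressor OxaH bound, *lutQ* is not transcribed.
So LutQ is not produced.
Required activator CilP is absent, so *torZ* is not transcribed.
→ *torZ* is OFF.
Itaconate is present, so HolJ is active.
Mn²⁺ is present, so OrvK is inactive.
MoO₄²⁻ is absent, so ElnN is active.
No repressor is bound and ElnN is active, so *fubC* is transcribed.
So FubC is produced and active.
Activator HolJ is present, so *dulY* is transcribed.
→ *dulY* is ON.
Citrulline is present, so RudL is active.
Autoinducer-2 is absent, so GixF is inactive.
With repressor RudL bound, *gixB* is not transcribed.
→ *gixB* is OFF.
Rhamnulose is present, so FenB is inactive.
Norleucine is absent, so JalU is inactive.
Required activator JalU is absent, so *yilQ* is not transcribed.
→ *yilQ* is OFF.
2 of the 5 genes are transcribed.

2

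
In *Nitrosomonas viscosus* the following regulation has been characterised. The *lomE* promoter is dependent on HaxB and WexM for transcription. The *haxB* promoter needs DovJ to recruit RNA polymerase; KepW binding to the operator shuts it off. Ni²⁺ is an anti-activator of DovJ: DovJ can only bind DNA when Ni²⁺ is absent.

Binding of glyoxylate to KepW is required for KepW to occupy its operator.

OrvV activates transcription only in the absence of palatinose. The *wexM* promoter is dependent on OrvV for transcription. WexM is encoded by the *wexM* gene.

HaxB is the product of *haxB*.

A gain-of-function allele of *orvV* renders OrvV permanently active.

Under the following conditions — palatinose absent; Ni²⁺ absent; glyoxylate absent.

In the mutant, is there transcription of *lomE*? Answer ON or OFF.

Glyoxylate is absent, so KepW is inactive.
Ni²⁺ is absent, so DovJ is active.
No repressor is bound and DovJ is active, so *haxB* is transcribed.
So HaxB is produced and active.
OrvV is constitutively active in this strain.
No repressor is bound and OrvV is active, so *wexM* is transcribed.
So WexM is produced and active.
No repressor is bound and HaxB and WexM are active, so *lomE* is transcribed.

ON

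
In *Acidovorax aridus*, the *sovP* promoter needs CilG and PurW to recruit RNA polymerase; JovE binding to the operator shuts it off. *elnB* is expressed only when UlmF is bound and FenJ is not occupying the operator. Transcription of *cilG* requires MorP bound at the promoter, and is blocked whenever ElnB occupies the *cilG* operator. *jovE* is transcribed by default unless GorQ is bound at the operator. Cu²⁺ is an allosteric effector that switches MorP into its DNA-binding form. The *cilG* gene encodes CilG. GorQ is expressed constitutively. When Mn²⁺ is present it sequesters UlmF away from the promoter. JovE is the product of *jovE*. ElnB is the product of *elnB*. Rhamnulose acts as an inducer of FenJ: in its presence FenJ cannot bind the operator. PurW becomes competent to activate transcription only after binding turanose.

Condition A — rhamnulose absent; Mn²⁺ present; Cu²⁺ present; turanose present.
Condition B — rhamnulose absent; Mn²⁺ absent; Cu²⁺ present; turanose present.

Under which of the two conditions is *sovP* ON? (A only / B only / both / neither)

both

Condition A:
Rhamnulose is absent, so FenJ is active.
Mn²⁺ is present, so UlmF is inactive.
With repressor FenJ bound, *elnB* is not transcribed.
So ElnB is not produced.
Cu²⁺ is present, so MorP is active.
No repressor is bound and MorP is active, so *cilG* is transcribed.
So CilG is produced and active.
GorQ is produced constitutively and is active.
With repressor GorQ bound, *jovE* is not transcribed.
So JovE is not produced.
Turanose is present, so PurW is active.
No repressor is bound and CilG and PurW are active, so *sovP* is transcribed.
→ *sovP* is ON in A.
Condition B:
Rhamnulose is absent, so FenJ is active.
Mn²⁺ is absent, so UlmF is active.
With repressor FenJ bound, *elnB* is not transcribed.
So ElnB is not produced.
Cu²⁺ is present, so MorP is active.
No repressor is bound and MorP is active, so *cilG* is transcribed.
So CilG is produced and active.
GorQ is produced constitutively and is active.
With repressor GorQ bound, *jovE* is not transcribed.
So JovE is not produced.
Turanose is present, so PurW is active.
No repressor is bound and CilG and PurW are active, so *sovP* is transcribed.
→ *sovP* is ON in B.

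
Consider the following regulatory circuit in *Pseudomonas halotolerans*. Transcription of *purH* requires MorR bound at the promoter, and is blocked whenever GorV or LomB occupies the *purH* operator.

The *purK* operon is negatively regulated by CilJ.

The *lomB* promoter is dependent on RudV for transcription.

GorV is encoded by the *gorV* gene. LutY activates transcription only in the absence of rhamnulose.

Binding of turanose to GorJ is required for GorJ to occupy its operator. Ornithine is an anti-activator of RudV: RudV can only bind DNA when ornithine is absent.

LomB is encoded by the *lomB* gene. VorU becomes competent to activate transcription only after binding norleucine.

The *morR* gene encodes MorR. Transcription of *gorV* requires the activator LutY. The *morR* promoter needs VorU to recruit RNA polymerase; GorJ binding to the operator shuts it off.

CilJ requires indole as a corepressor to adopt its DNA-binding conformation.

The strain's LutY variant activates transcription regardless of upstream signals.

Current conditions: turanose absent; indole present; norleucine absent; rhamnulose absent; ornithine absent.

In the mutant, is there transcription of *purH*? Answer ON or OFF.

OFF

Norleucine is absent, so VorU is inactive.
Turanose is absent, so GorJ is inactive.
Required activator VorU is absent, so *morR* is not transcribed.
So MorR is not produced.
LutY is constitutively active in this strain.
No repressor is bound and LutY is active, so *gorV* is transcribed.
So GorV is produced and active.
Ornithine is absent, so RudV is active.
No repressor is bound and RudV is active, so *lomB* is transcribed.
So LomB is produced and active.
With repressor GorV bound, *purH* is not transcribed.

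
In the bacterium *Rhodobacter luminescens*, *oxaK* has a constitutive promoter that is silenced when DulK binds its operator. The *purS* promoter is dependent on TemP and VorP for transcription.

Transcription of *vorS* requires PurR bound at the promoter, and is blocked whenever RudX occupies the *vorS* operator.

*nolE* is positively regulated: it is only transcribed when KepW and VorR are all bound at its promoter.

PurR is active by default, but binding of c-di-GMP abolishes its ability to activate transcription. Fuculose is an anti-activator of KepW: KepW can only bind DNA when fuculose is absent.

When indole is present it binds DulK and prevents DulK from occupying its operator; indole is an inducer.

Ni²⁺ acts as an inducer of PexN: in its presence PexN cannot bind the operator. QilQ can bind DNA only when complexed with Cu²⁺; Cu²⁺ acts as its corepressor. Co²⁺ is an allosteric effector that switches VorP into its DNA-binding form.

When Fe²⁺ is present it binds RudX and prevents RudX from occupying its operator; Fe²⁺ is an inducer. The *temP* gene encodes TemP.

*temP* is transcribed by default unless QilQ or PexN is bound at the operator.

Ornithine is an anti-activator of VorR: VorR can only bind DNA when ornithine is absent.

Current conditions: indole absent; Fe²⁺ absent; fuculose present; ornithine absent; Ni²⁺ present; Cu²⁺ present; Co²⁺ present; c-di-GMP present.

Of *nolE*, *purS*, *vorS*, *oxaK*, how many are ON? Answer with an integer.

0

Fuculose is present, so KepW is inactive.
Ornithine is absent, so VorR is active.
Required activator KepW is absent, so *nolE* is not transcribed.
→ *nolE* is OFF.
Cu²⁺ is present, so QilQ is active.
Ni²⁺ is present, so PexN is inactive.
With repressor QilQ bound, *temP* is not transcribed.
So TemP is not produced.
Co²⁺ is present, so VorP is active.
Required activator TemP is absent, so *purS* is not transcribed.
→ *purS* is OFF.
c-di-GMP is present, so PurR is inactive.
Fe²⁺ is absent, so RudX is active.
With repressor RudX bound, *vorS* is not transcribed.
→ *vorS* is OFF.
Indole is absent, so DulK is active.
With repressor DulK bound, *oxaK* is not transcribed.
→ *oxaK* is OFF.
0 of the 4 genes are transcribed.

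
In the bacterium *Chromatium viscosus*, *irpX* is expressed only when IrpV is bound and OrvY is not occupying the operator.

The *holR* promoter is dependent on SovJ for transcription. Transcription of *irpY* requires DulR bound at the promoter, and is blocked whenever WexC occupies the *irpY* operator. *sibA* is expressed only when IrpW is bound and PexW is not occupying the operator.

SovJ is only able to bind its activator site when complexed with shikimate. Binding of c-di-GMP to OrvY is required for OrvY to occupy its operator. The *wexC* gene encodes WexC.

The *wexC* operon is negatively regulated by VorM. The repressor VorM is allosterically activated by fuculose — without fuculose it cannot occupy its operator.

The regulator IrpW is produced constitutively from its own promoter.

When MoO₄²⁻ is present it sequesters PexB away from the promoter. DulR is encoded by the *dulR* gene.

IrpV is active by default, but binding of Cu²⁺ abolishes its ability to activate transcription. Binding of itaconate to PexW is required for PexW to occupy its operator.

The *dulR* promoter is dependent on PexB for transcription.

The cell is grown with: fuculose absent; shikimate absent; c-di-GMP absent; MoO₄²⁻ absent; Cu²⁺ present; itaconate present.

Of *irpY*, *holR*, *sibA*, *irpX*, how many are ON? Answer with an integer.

Fuculose is absent, so VorM is inactive.
With no repressor bound, *wexC* is transcribed.
So WexC is produced and active.
MoO₄²⁻ is absent, so PexB is active.
No repressor is bound and PexB is active, so *dulR* is transcribed.
So DulR is produced and active.
With repressor WexC bound, *irpY* is not transcribed.
→ *irpY* is OFF.
Shikimate is absent, so SovJ is inactive.
Required activator SovJ is absent, so *holR* is not transcribed.
→ *holR* is OFF.
Itaconate is present, so PexW is active.
IrpW is produced constitutively and is active.
With repressor PexW bound, *sibA* is not transcribed.
→ *sibA* is OFF.
c-di-GMP is absent, so OrvY is inactive.
Cu²⁺ is present, so IrpV is inactive.
Required activator IrpV is absent, so *irpX* is not transcribed.
→ *irpX* is OFF.
0 of the 4 genes are transcribed.

0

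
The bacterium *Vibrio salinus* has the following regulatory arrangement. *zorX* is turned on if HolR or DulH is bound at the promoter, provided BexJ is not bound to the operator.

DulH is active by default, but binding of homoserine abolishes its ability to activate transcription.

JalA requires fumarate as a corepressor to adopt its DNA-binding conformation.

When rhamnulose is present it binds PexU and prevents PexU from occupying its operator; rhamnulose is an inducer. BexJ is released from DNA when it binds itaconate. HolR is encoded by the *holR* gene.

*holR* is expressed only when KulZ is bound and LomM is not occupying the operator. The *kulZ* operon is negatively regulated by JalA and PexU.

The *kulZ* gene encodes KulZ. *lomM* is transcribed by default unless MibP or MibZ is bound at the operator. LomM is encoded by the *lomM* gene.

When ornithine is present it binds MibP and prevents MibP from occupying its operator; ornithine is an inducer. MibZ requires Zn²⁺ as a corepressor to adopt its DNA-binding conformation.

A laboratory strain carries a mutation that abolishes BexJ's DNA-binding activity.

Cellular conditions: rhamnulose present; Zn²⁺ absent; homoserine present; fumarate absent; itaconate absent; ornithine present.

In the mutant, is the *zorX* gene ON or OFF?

Fumarate is absent, so JalA is inactive.
Rhamnulose is present, so PexU is inactive.
With no repressor bound, *kulZ* is transcribed.
So KulZ is produced and active.
Ornithine is present, so MibP is inactive.
Zn²⁺ is absent, so MibZ is inactive.
With no repressor bound, *lomM* is transcribed.
So LomM is produced and active.
With repressor LomM bound, *holR* is not transcribed.
So HolR is not produced.
Homoserine is present, so DulH is inactive.
BexJ is non-functional in this strain, so it has no effect.
No activator is available at the *zorX* promoter, so *zorX* is not transcribed.

OFF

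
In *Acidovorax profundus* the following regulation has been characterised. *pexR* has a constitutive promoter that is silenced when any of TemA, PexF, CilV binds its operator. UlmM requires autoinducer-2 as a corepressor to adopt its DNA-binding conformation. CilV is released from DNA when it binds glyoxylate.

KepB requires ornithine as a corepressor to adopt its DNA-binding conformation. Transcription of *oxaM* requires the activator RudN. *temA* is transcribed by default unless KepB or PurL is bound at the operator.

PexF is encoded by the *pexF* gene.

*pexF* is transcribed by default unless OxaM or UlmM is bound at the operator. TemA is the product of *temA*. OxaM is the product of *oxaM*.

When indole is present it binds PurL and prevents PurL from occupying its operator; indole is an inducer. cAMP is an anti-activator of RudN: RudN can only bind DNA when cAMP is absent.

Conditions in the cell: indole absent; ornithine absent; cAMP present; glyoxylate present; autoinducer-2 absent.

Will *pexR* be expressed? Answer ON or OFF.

Ornithine is absent, so KepB is inactive.
Indole is absent, so PurL is active.
With repressor PurL bound, *temA* is not transcribed.
So TemA is not produced.
cAMP is present, so RudN is inactive.
Required activator RudN is absent, so *oxaM* is not transcribed.
So OxaM is not produced.
Autoinducer-2 is absent, so UlmM is inactive.
With no repressor bound, *pexF* is transcribed.
So PexF is produced and active.
Glyoxylate is present, so CilV is inactive.
With repressor PexF bound, *pexR* is not transcribed.

OFF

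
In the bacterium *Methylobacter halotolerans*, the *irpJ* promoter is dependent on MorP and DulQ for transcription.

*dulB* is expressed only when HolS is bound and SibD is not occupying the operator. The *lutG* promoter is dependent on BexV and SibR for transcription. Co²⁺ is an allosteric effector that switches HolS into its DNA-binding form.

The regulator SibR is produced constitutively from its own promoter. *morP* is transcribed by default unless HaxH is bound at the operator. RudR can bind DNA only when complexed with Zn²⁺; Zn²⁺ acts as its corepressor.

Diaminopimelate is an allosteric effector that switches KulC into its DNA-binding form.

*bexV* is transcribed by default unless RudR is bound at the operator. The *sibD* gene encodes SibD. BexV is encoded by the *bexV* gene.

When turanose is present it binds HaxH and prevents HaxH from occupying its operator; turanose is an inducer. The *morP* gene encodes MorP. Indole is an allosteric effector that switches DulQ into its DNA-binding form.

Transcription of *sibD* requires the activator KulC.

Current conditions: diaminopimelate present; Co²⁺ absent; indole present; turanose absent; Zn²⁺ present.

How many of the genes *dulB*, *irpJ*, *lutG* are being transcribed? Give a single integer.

Co²⁺ is absent, so HolS is inactive.
Diaminopimelate is present, so KulC is active.
No repressor is bound and KulC is active, so *sibD* is transcribed.
So SibD is produced and active.
With repressor SibD bound, *dulB* is not transcribed.
→ *dulB* is OFF.
Turanose is absent, so HaxH is active.
With repressor HaxH bound, *morP* is not transcribed.
So MorP is not produced.
Indole is present, so DulQ is active.
Required activator MorP is absent, so *irpJ* is not transcribed.
→ *irpJ* is OFF.
Zn²⁺ is present, so RudR is active.
With repressor RudR bound, *bexV* is not transcribed.
So BexV is not produced.
SibR is produced constitutively and is active.
Required activator BexV is absent, so *lutG* is not transcribed.
→ *lutG* is OFF.
0 of the 3 genes are transcribed.

0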